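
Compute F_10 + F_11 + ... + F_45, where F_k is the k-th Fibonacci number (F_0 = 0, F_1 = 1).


Use the identity sum_{k=0}^{N} F_k = F_{N+2} - 1 (which follows from F_{k+2} - F_{k+1} = F_k). Then
sum_{k=10}^{45} F_k = (F_{47} - 1) - (F_{11} - 1) = F_{47} - F_{11}.
Computing: F_{47} = 2971215073, F_{11} = 89, so
Sum = 2971215073 - 89 = 2971214984.

2971214984


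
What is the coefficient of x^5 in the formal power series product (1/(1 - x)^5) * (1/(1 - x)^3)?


Combine the factors: (1/(1 - x)^5) * (1/(1 - x)^3) = 1/(1 - x)^8.
Then use 1/(1 - x)^r = sum_{k>=0} C(k + r - 1, r - 1) x^k with r = 8 and k = 5:
C(12, 7) = 792.

792


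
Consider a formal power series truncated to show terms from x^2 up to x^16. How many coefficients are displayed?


From x^2 to x^16 inclusive, the count is 16 - 2 + 1 = 15.

15


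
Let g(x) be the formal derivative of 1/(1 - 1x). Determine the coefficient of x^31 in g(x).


Differentiate termwise: d/dx sum_{k>=0} 1^k x^k = sum_{k>=1} k 1^k x^(k-1) = sum_{j>=0} (j+1) 1^(j+1) x^j.
Equivalently, d/dx [1/(1 - 1x)] = 1/(1 - 1x)^2.
For j = 31: 32 * 1^32 = 32 * 1 = 32.

32


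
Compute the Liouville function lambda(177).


The Liouville function is lambda(k) = (-1)^Omega(k), where Omega(k) counts the prime factors of k with multiplicity.
Factoring: 177 = 3 * 59, so Omega(177) = 2.
lambda(177) = (-1)^2 = 1.

1


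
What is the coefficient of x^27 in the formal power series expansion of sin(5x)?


The Maclaurin series is sin(t) = sum_{k>=0} (-1)^k t^(2k+1) / (2k+1)!, so substituting t = 5x, only odd powers of x are nonzero, with coefficient of x^(2k+1) equal to (-1)^k 5^(2k+1) / (2k+1)!.
Write 27 = 2*13 + 1, giving the coefficient (-1)^13 * 5^27 / 27! = -7450580596923828125/10888869450418352160768000000 = -476837158203125/696887644826774538289152.

-476837158203125/696887644826774538289152


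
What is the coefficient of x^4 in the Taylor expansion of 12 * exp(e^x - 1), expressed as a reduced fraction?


exp(e^x - 1) = sum_{k>=0} Bell_k x^k / k!, where Bell_k is the k-th Bell number.
So the coefficient of x^4 is 12 * Bell_4 / 4!.
Computing: Bell_4 = 15 and 4! = 24, giving
12 * 15/24 = 15/2.

15/2


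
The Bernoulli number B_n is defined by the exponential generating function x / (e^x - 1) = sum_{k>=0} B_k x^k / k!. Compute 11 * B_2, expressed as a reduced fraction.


Bernoulli numbers can also be computed recursively via B_0 = 1 and sum_{j=0}^{m} C(m+1, j) B_j = 0 for m >= 1. Odd-index Bernoulli numbers vanish for k >= 3.
Computing B_2 = 1/6, so 11 * B_2 = 11 * 1/6 = 11/6.

11/6


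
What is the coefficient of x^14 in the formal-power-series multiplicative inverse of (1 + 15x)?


The inverse is 1/(1 + 15x). Apply the geometric identity 1/(1 - y) = sum_{k>=0} y^k with y = -15x:
1/(1 + 15x) = sum_{k>=0} (-15)^k x^k.
So the coefficient of x^14 is (-15)^14 = 29192926025390625.

29192926025390625


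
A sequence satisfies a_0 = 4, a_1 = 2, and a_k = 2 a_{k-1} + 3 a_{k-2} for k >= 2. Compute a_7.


The characteristic equation is t^2 - 2 t - 3 = 0, with roots r_1 = 3 and r_2 = -1 (so c_1 = r_1 + r_2, c_2 = -r_1 r_2 as required).
One can use the closed form a_n = A r_1^n + B r_2^n, but direct iteration is more reliable:
a_0 = 4, a_1 = 2, a_2 = 16, a_3 = 38, a_4 = 124, a_5 = 362, a_6 = 1096, a_7 = 3278.
So a_7 = 3278.

3278


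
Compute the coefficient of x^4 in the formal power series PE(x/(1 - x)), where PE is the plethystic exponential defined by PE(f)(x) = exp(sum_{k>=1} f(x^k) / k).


For f(x) = x/(1 - x) we have
sum_{k>=1} f(x^k) / k = sum_{k>=1} (1/k) * x^k / (1 - x^k) = sum_{k, m >= 1} x^(k m) / k,
which after exponentiating simplifies to
PE(x/(1 - x)) = prod_{k>=1} 1 / (1 - x^k).
This is the generating function for the partition function p(n), so the coefficient of x^4 is p(4).
Computing p(4) by dynamic programming over parts 1, 2, ..., 4: p(4) = 5.

5


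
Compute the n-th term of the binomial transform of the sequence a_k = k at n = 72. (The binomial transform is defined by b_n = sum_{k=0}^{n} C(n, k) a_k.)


With a_k = k, b_n = sum_{k=0}^{n} C(n, k) k. Using k * C(n, k) = n * C(n-1, k-1) gives b_n = n * sum_{k>=1} C(n-1, k-1) = n * 2^(n-1).
For n = 72: 72 * 2^71 = 72 * 2361183241434822606848 = 170005193383307227693056.

170005193383307227693056


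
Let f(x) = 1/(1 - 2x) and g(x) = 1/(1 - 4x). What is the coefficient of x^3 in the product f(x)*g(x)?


The coefficient of x^n in f*g is the Cauchy product: sum_{k=0}^{n} a^k * b^(n-k).
With a=2, b=4, n=3:
sum_{k=0}^{3} 2^k * 4^(3-k)
= 120

120


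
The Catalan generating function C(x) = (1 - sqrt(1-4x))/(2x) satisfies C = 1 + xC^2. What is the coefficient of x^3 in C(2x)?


Substituting x -> 2x scales the n-th coefficient by 2^n, so [x^3] C(2x) = 2^3 * C_3.
C_3 = C(2*3, 3)/(4) = 20/4 = 5.
So 2^3 * 5 = 8 * 5 = 40.

40


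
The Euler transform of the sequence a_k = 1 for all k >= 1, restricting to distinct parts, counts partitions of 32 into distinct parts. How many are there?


Partitions of 32 into distinct parts can be computed via generating function.
Product (1+x)(1+x^2)(1+x^3)...
The coefficient of x^32 = 390

390


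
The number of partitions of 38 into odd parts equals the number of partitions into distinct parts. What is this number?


Computing partitions of 38 into odd parts (1, 3, 5, ...):
Using the generating function prod_{k>=0} 1/(1-x^(2k+1)),
the count is 864

864


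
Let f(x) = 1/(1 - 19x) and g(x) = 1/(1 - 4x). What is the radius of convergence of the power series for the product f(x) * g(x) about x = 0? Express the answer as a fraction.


The radius of 1/(1 - 19x) is 1/19 (nearest singularity at x = 1/19), and the radius of 1/(1 - 4x) is 1/4.
The product f(x)*g(x) = 1/((1 - 19x)(1 - 4x)) has singularities at both 1/19 and 1/4, so its radius of convergence is the distance to the nearest one:
min(1/19, 1/4) = 1/19.

1/19


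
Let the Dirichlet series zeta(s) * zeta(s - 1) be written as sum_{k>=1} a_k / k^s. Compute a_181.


Convolution gives a_k = sum_{d | k} d * 1 = sum_{d | k} d = sigma(k), the sum of positive divisors of k.
For k = 181, the divisors are 1, 181, so
sigma(181) = 1 + 181 = 182.

182


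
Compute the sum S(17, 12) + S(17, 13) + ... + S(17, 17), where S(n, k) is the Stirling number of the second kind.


By definition, S(n, k) counts partitions of an n-set into exactly k nonempty blocks.
Computing row n = 17 for k = 12..17:
S(17, k): 62022324, 4910178, 249900, 7820, 136, 1
Sum = 67190359.

67190359


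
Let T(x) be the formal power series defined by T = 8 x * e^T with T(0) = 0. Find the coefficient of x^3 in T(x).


Apply the Lagrange inversion formula: if T = 8 x * phi(T) with phi(t) = e^t, then
[x^n] T = 8^n * (1/n) [t^(n-1)] phi(t)^n = 8^n * (1/n) [t^(n-1)] e^(n t) = 8^n * (1/n) * n^(n-1) / (n-1)! = 8^n * n^(n-1) / n!.
When c = 1 this is the Cayley count of rooted labeled trees on n vertices, divided by n!.
For n = 3: 8^3 * 3^2 / 3! = 512 * 9/6 = 768.

768


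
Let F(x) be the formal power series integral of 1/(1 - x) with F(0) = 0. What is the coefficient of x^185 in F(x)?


1/(1 - x) = sum_{k>=0} x^k. Integrating termwise and using F(0) = 0 gives
F(x) = sum_{k>=0} x^(k+1) / (k+1) = sum_{m>=1} x^m / m = -ln(1 - x).
So the coefficient of x^185 is 1/185 = 1/185.

1/185


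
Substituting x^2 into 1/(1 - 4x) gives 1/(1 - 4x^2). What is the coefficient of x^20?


The coefficient of x^(2m) in 1/(1 - 4x^2) is 4^m.
With n = 20 = 2*10, the coefficient is 4^10 = 1048576.

1048576


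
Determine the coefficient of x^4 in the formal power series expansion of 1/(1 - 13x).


The geometric series identity gives 1/(1 - c x) = sum_{k>=0} c^k x^k, so the coefficient of x^k is c^k.
Here c = 13 and k = 4.
Computing: 13^4 = 28561

28561


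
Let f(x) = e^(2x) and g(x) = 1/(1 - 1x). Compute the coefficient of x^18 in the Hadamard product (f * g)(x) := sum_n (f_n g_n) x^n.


Expanding: f_k = 2^k/k! (from e^(2x)) and g_k = 1^k (from 1/(1 - 1x)). So the Hadamard coefficient (f * g)_k = 2^k 1^k / k! = (2)^k / k!.
For k = 18: 2^18/18! = 262144/6402373705728000 = 4/97692469875.

4/97692469875


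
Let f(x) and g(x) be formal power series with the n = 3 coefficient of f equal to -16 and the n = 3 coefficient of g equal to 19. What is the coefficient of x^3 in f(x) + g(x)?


Addition of formal power series is termwise.
The coefficient of x^3 in f + g = -16 + 19
= 3

3


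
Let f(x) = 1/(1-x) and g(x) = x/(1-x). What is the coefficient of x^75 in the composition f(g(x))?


First simplify the composition: f(g(x)) = 1/(1 - x/(1-x)) = (1-x)/((1-x) - x) = (1-x)/(1-2x).
Now extract the coefficient. Write (1-x)/(1-2x) = 1/(1-2x) - x/(1-2x).
The coefficient of x^n in 1/(1-2x) is 2^n, and in x/(1-2x) is 2^(n-1) (for n >= 1).
So the coefficient of x^75 is 2^75 - 2^74 = 37778931862957161709568 - 18889465931478580854784 = 18889465931478580854784.

18889465931478580854784


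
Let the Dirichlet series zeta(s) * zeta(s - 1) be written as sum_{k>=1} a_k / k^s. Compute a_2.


Convolution gives a_k = sum_{d | k} d * 1 = sum_{d | k} d = sigma(k), the sum of positive divisors of k.
For k = 2, the divisors are 1, 2, so
sigma(2) = 1 + 2 = 3.

3


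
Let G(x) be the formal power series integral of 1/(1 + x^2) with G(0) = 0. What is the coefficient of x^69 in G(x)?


1/(1 + x^2) = sum_{j>=0} (-1)^j x^(2j). Integrating termwise with G(0) = 0:
G(x) = sum_{j>=0} (-1)^j x^(2j+1) / (2j+1) = arctan(x).
Only odd powers are nonzero. For x^69 write 69 = 2*34 + 1, giving
(-1)^34 / 69 = 1/69 = 1/69.

1/69


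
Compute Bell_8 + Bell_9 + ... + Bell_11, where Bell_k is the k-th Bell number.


Recall Bell_k counts set partitions of a k-set (with Bell_0 = 1 by convention).
Bell_8 through Bell_11: 4140, 21147, 115975, 678570
Sum = 4140 + 21147 + 115975 + 678570 = 819832.

819832


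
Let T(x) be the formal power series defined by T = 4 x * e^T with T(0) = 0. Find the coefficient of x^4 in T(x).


Apply the Lagrange inversion formula: if T = 4 x * phi(T) with phi(t) = e^t, then
[x^n] T = 4^n * (1/n) [t^(n-1)] phi(t)^n = 4^n * (1/n) [t^(n-1)] e^(n t) = 4^n * (1/n) * n^(n-1) / (n-1)! = 4^n * n^(n-1) / n!.
When c = 1 this is the Cayley count of rooted labeled trees on n vertices, divided by n!.
For n = 4: 4^4 * 4^3 / 4! = 256 * 64/24 = 2048/3.

2048/3


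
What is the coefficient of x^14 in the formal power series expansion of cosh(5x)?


The Maclaurin series is cosh(t) = sum_{m>=0} t^(2m) / (2m)!, so substituting t = 5x, only even powers of x are nonzero, with coefficient of x^(2m) equal to 5^(2m) / (2m)!.
For x^14 the coefficient is 5^14/14! = 6103515625/87178291200 = 244140625/3487131648.

244140625/3487131648


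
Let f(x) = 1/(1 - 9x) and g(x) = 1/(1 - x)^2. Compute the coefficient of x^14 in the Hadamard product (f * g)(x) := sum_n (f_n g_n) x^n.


f has coefficients f_k = 9^k. For g = 1/(1 - x)^2 the coefficient is g_k = C(k + 1, 1) = k + 1. The Hadamard coefficient is (f * g)_k = 9^k * (k + 1).
For k = 14: 9^14 * 15 = 22876792454961 * 15 = 343151886824415.

343151886824415


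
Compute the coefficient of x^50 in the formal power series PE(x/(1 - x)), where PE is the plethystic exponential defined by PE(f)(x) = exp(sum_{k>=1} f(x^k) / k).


For f(x) = x/(1 - x) we have
sum_{k>=1} f(x^k) / k = sum_{k>=1} (1/k) * x^k / (1 - x^k) = sum_{k, m >= 1} x^(k m) / k,
which after exponentiating simplifies to
PE(x/(1 - x)) = prod_{k>=1} 1 / (1 - x^k).
This is the generating function for the partition function p(n), so the coefficient of x^50 is p(50).
Computing p(50) by dynamic programming over parts 1, 2, ..., 50: p(50) = 204226.

204226


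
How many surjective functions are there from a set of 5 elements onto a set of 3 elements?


By inclusion-exclusion on which target elements are missed, the number of surjections from an n-set onto a k-set is
surj(n, k) = sum_{j=0}^{k} (-1)^j C(k, j) (k - j)^n.
Equivalently surj(n, k) = k! * S(n, k), where S(n, k) is the Stirling number of the second kind.
For n = 5, k = 3:
S(5, 3) = 25, so
surj = 3! * 25 = 6 * 25 = 150.

150


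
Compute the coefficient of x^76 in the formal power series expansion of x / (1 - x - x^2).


Let f(x) = sum_{k>=0} a_k x^k. Multiplying f(x) * (1 - x - x^2) = x and matching coefficients gives a_0 = 0, a_1 = 1, and a_k = a_{k-1} + a_{k-2} for k >= 2. These are the Fibonacci numbers F_k.
Iterating from F_0 = 0, F_1 = 1:
F_0=0, F_1=1, F_2=1, F_3=2, F_4=3, F_5=5, F_6=8, F_7=13, F_8=21, F_9=34, ...
F_76 = 3416454622906707.

3416454622906707


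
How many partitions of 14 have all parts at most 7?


Using the generating function (1-x)^(-1)(1-x^2)^(-1)...(1-x^7)^(-1),
the coefficient of x^14 counts these restricted partitions.
Result = 105

105


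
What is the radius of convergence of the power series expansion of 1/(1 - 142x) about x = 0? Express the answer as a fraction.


Expanding 1/(1 - 142x) = sum_{k>=0} 142^k x^k, the series converges when |142x| < 1, i.e., |x| < 1/142.
So the radius of convergence is 1/142 = 1/142.

1/142


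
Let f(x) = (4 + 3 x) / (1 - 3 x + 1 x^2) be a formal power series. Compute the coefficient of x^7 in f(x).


Write f(x) = sum_{k>=0} a_k x^k. Multiplying both sides by 1 - 3 x + 1 x^2 gives
(1 - 3 x + 1 x^2) sum_{k>=0} a_k x^k = 4 + 3 x.
Matching coefficients:
 x^0: a_0 = 4
 x^1: a_1 - 3 a_0 = 3  =>  a_1 = 3*4 + 3 = 15
 x^k (k >= 2): a_k = 3 a_{k-1} - 1 a_{k-2}.
Iterating: a_2 = 41, a_3 = 108, a_4 = 283, a_5 = 741, a_6 = 1940, a_7 = 5079.
So the coefficient of x^7 is 5079.

5079


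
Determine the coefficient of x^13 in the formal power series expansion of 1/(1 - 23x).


The geometric series identity gives 1/(1 - c x) = sum_{k>=0} c^k x^k, so the coefficient of x^k is c^k.
Here c = 23 and k = 13.
Computing: 23^13 = 504036361936467383

504036361936467383


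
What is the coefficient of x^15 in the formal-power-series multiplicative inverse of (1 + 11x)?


The inverse is 1/(1 + 11x). Apply the geometric identity 1/(1 - y) = sum_{k>=0} y^k with y = -11x:
1/(1 + 11x) = sum_{k>=0} (-11)^k x^k.
So the coefficient of x^15 is (-11)^15 = -4177248169415651.

-4177248169415651


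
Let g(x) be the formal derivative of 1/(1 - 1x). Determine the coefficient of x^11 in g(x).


Differentiate termwise: d/dx sum_{k>=0} 1^k x^k = sum_{k>=1} k 1^k x^(k-1) = sum_{j>=0} (j+1) 1^(j+1) x^j.
Equivalently, d/dx [1/(1 - 1x)] = 1/(1 - 1x)^2.
For j = 11: 12 * 1^12 = 12 * 1 = 12.

12


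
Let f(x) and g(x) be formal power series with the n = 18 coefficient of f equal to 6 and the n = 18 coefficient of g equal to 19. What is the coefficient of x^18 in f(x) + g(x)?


Addition of formal power series is termwise.
The coefficient of x^18 in f + g = 6 + 19
= 25

25


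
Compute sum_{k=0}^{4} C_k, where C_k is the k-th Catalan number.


C_0 through C_4: 1, 1, 2, 5, 14
Sum = 1 + 1 + 2 + 5 + 14
= 23

23


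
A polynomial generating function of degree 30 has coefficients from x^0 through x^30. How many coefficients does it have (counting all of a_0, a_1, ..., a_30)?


A polynomial of degree 30 takes the form a_0 + a_1 x + ... + a_30 x^30.
The number of coefficients is 30 + 1 = 31.

31


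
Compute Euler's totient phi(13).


phi(n) counts integers in [1, n] coprime to n. Using the multiplicative formula phi(n) = n * prod_{p | n} (1 - 1/p):
13 = 13, so
phi(13) = 13 * (1 - 1/13) = 12.

12


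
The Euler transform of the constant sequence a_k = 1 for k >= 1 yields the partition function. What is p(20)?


The Euler transform converts the sequence a_k = 1 into the number of integer partitions.
Using the recurrence or dynamic programming:
p(20) = 627

627


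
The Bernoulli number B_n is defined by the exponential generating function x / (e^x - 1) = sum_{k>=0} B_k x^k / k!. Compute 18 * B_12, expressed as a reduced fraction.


Bernoulli numbers can also be computed recursively via B_0 = 1 and sum_{j=0}^{m} C(m+1, j) B_j = 0 for m >= 1. Odd-index Bernoulli numbers vanish for k >= 3.
Computing B_12 = -691/2730, so 18 * B_12 = 18 * -691/2730 = -2073/455.

-2073/455


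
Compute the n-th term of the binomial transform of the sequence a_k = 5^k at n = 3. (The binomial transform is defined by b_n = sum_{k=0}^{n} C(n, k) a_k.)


With a_k = 5^k, b_n = sum_{k=0}^{n} C(n, k) 5^k = (1 + 5)^n by the binomial theorem.
For n = 3: (1 + 5)^3 = 6^3 = 216.

216


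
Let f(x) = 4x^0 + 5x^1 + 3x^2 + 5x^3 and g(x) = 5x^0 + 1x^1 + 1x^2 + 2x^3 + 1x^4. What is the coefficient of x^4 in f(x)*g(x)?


Cauchy product at x^4:
4*1 + 5*2 + 3*1 + 5*1
= 22

22


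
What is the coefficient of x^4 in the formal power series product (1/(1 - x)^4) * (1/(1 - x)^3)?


Combine the factors: (1/(1 - x)^4) * (1/(1 - x)^3) = 1/(1 - x)^7.
Then use 1/(1 - x)^r = sum_{k>=0} C(k + r - 1, r - 1) x^k with r = 7 and k = 4:
C(10, 6) = 210.

210


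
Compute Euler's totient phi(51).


phi(n) counts integers in [1, n] coprime to n. Using the multiplicative formula phi(n) = n * prod_{p | n} (1 - 1/p):
51 = 3 * 17, so
phi(51) = 51 * (1 - 1/3) * (1 - 1/17) = 32.

32


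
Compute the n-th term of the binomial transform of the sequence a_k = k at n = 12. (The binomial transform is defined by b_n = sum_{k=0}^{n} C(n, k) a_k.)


With a_k = k, b_n = sum_{k=0}^{n} C(n, k) k. Using k * C(n, k) = n * C(n-1, k-1) gives b_n = n * sum_{k>=1} C(n-1, k-1) = n * 2^(n-1).
For n = 12: 12 * 2^11 = 12 * 2048 = 24576.

24576


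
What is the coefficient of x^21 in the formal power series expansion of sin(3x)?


The Maclaurin series is sin(t) = sum_{k>=0} (-1)^k t^(2k+1) / (2k+1)!, so substituting t = 3x, only odd powers of x are nonzero, with coefficient of x^(2k+1) equal to (-1)^k 3^(2k+1) / (2k+1)!.
Write 21 = 2*10 + 1, giving the coefficient (-1)^10 * 3^21 / 21! = 10460353203/51090942171709440000 = 531441/2595688775680000.

531441/2595688775680000


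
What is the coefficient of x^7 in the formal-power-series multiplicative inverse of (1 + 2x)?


The inverse is 1/(1 + 2x). Apply the geometric identity 1/(1 - y) = sum_{k>=0} y^k with y = -2x:
1/(1 + 2x) = sum_{k>=0} (-2)^k x^k.
So the coefficient of x^7 is (-2)^7 = -128.

-128


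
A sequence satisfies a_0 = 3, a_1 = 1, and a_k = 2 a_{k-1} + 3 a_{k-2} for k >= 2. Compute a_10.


The characteristic equation is t^2 - 2 t - 3 = 0, with roots r_1 = 3 and r_2 = -1 (so c_1 = r_1 + r_2, c_2 = -r_1 r_2 as required).
One can use the closed form a_n = A r_1^n + B r_2^n, but direct iteration is more reliable:
a_0 = 3, a_1 = 1, a_2 = 11, a_3 = 25, a_4 = 83, a_5 = 241, a_6 = 731, a_7 = 2185, a_8 = 6563, a_9 = 19681, a_10 = 59051.
So a_10 = 59051.

59051


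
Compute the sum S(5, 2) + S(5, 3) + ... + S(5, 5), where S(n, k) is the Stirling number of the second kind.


By definition, S(n, k) counts partitions of an n-set into exactly k nonempty blocks.
Computing row n = 5 for k = 2..5:
S(5, k): 15, 25, 10, 1
Sum = 51.

51


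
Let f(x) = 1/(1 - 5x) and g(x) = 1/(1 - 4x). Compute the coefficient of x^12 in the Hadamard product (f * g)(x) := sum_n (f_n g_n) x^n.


f has coefficients f_k = 5^k and g has coefficients g_k = 4^k, so the Hadamard product has coefficient (f*g)_k = 5^k * 4^k = 20^k.
For k = 12: 20^12 = 4096000000000000.

4096000000000000


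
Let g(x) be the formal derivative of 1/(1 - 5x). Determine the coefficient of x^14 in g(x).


Differentiate termwise: d/dx sum_{k>=0} 5^k x^k = sum_{k>=1} k 5^k x^(k-1) = sum_{j>=0} (j+1) 5^(j+1) x^j.
Equivalently, d/dx [1/(1 - 5x)] = 5/(1 - 5x)^2.
For j = 14: 15 * 5^15 = 15 * 30517578125 = 457763671875.

457763671875


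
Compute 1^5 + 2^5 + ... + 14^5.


This power sum has a closed form given by Faulhaber's formula
sum_{k=1}^{m} k^p = (1 / (p + 1)) * sum_{j=0}^{p} C(p + 1, j) B_j m^(p + 1 - j),
but for small m direct computation is fastest:
1 + 32 + 243 + 1024 + 3125 + 7776 + 16807 + 32768 + 59049 + 100000 + 161051 + 248832 + 371293 + 537824 = 1539825.

1539825


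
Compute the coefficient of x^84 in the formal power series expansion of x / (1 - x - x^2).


Let f(x) = sum_{k>=0} a_k x^k. Multiplying f(x) * (1 - x - x^2) = x and matching coefficients gives a_0 = 0, a_1 = 1, and a_k = a_{k-1} + a_{k-2} for k >= 2. These are the Fibonacci numbers F_k.
Iterating from F_0 = 0, F_1 = 1:
F_0=0, F_1=1, F_2=1, F_3=2, F_4=3, F_5=5, F_6=8, F_7=13, F_8=21, F_9=34, ...
F_84 = 160500643816367088.

160500643816367088


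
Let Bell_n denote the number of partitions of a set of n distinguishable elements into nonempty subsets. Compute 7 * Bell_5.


Bell_5 can be computed from the Bell triangle or from Dobinski's identity Bell_n = (1/e) * sum_{k>=0} k^n / k!.
Computing Bell_5 = 52.
Then 7 * 52 = 364.

364


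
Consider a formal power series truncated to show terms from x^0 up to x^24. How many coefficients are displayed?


From x^0 to x^24 inclusive, the count is 24 - 0 + 1 = 25.

25


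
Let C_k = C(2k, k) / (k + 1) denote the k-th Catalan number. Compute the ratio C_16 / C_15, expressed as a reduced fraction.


Using C_k = (2k)! / (k! (k+1)!), the ratio C_{k+1}/C_k simplifies to
C_{k+1}/C_k = [(2k+2)! / ((k+1)! (k+2)!)] * [k! (k+1)! / (2k)!]
 = (2k+2)(2k+1) / ((k+1)(k+2)) = 2(2k+1) / (k+2).
For k = 15: 2(2*15 + 1) / (15 + 2) = 62/17 = 62/17.

62/17


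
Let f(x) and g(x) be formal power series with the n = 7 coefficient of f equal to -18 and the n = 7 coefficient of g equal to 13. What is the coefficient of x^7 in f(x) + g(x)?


Addition of formal power series is termwise.
The coefficient of x^7 in f + g = -18 + 13
= -5

-5


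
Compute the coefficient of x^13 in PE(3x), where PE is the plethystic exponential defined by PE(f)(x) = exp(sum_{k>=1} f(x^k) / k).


With f(x) = 3x, the exponent is sum_{k>=1} 3 x^k / k = 3 * (-ln(1 - x)). Exponentiating:
PE(3x) = exp(-3 ln(1 - x)) = 1/(1 - x)^3.
By the negative binomial expansion, [x^n] 1/(1 - x)^3 = C(n + 2, 2).
For n = 13: C(15, 2) = 105.

105


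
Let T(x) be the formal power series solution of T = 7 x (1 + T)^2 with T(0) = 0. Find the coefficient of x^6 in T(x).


Apply the Lagrange inversion formula: if T = 7 x * phi(T) with phi(t) = (1 + t)^2, then [x^n] T = 7^n * (1/n) [t^(n-1)] phi(t)^n = 7^n * (1/n) [t^(n-1)] (1 + t)^(2n) = 7^n * (1/n) C(2n, n-1).
Using the identity C(2n, n-1) = C(2n, n) * n / (n+1), the unscaled factor equals C(2n, n) / (n+1) = C_n, the n-th Catalan number.
For n = 6: C_6 = C(12, 6) / 7 = 924/7 = 132.
With the 7^6 = 117649 factor, the coefficient is 117649 * 132 = 15529668.

15529668


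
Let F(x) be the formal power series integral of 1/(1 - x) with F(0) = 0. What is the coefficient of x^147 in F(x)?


1/(1 - x) = sum_{k>=0} x^k. Integrating termwise and using F(0) = 0 gives
F(x) = sum_{k>=0} x^(k+1) / (k+1) = sum_{m>=1} x^m / m = -ln(1 - x).
So the coefficient of x^147 is 1/147 = 1/147.

1/147


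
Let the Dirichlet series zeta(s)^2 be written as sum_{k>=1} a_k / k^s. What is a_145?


The Dirichlet convolution of the constant function 1 with itself gives (1 * 1)(k) = sum_{d | k} 1 = d(k), the number of positive divisors of k.
Since zeta(s) = sum_{k>=1} 1/k^s, we have zeta(s)^2 = sum_{k>=1} d(k)/k^s, so a_k = d(k).
For k = 145: the divisors are 1, 5, 29, 145.
Count = 4.

4


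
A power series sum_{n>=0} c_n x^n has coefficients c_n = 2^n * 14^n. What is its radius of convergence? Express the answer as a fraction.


By the root test (Cauchy-Hadamard), the radius is R = 1 / limsup_n |c_n|^(1/n).
Here |c_n|^(1/n) = (2^n * 14^n)^(1/n) = 2 * 14 = 28 for all n.
So R = 1/28 = 1/28.

1/28


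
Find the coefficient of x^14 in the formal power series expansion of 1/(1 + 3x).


Write 1/(1 + c x) = 1/(1 - (-c) x) and apply the geometric-series identity
1/(1 - y) = sum_{k>=0} y^k to get 1/(1 + c x) = sum_{k>=0} (-c)^k x^k.
So the coefficient of x^k is (-c)^k = (-1)^k * c^k.
Here c = 3 and k = 14:
(-3)^14 = 1 * 4782969 = 4782969

4782969


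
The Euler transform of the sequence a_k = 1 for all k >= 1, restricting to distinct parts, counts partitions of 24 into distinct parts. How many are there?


Partitions of 24 into distinct parts can be computed via generating function.
Product (1+x)(1+x^2)(1+x^3)...
The coefficient of x^24 = 122

122


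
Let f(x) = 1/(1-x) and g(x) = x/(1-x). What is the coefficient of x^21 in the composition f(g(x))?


First simplify the composition: f(g(x)) = 1/(1 - x/(1-x)) = (1-x)/((1-x) - x) = (1-x)/(1-2x).
Now extract the coefficient. Write (1-x)/(1-2x) = 1/(1-2x) - x/(1-2x).
The coefficient of x^n in 1/(1-2x) is 2^n, and in x/(1-2x) is 2^(n-1) (for n >= 1).
So the coefficient of x^21 is 2^21 - 2^20 = 2097152 - 1048576 = 1048576.

1048576


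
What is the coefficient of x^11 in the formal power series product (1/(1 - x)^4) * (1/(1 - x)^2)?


Combine the factors: (1/(1 - x)^4) * (1/(1 - x)^2) = 1/(1 - x)^6.
Then use 1/(1 - x)^r = sum_{k>=0} C(k + r - 1, r - 1) x^k with r = 6 and k = 11:
C(16, 5) = 4368.

4368


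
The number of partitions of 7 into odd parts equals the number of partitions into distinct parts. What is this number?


Computing partitions of 7 into odd parts (1, 3, 5, ...):
Using the generating function prod_{k>=0} 1/(1-x^(2k+1)),
the count is 5

5


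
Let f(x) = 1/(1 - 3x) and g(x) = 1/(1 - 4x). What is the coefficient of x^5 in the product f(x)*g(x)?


The coefficient of x^n in f*g is the Cauchy product: sum_{k=0}^{n} a^k * b^(n-k).
With a=3, b=4, n=5:
sum_{k=0}^{5} 3^k * 4^(5-k)
= 3367

3367


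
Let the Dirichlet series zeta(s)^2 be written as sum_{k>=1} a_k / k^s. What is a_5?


The Dirichlet convolution of the constant function 1 with itself gives (1 * 1)(k) = sum_{d | k} 1 = d(k), the number of positive divisors of k.
Since zeta(s) = sum_{k>=1} 1/k^s, we have zeta(s)^2 = sum_{k>=1} d(k)/k^s, so a_k = d(k).
For k = 5: the divisors are 1, 5.
Count = 2.

2


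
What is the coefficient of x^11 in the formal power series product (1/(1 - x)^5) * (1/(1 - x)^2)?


Combine the factors: (1/(1 - x)^5) * (1/(1 - x)^2) = 1/(1 - x)^7.
Then use 1/(1 - x)^r = sum_{k>=0} C(k + r - 1, r - 1) x^k with r = 7 and k = 11:
C(17, 6) = 12376.

12376


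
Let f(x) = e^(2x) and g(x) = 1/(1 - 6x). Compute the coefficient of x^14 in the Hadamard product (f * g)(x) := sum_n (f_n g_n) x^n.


Expanding: f_k = 2^k/k! (from e^(2x)) and g_k = 6^k (from 1/(1 - 6x)). So the Hadamard coefficient (f * g)_k = 2^k 6^k / k! = (12)^k / k!.
For k = 14: 12^14/14! = 1283918464548864/87178291200 = 2579890176/175175.

2579890176/175175


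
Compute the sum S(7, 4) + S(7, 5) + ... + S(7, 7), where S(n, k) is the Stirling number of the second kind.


By definition, S(n, k) counts partitions of an n-set into exactly k nonempty blocks.
Computing row n = 7 for k = 4..7:
S(7, k): 350, 140, 21, 1
Sum = 512.

512


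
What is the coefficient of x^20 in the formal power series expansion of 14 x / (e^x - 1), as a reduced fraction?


The exponential generating function for Bernoulli numbers is
x / (e^x - 1) = sum_{k>=0} B_k x^k / k!.
So the coefficient of x^20 in 14 x / (e^x - 1) is 14 B_20 / 20!.
Computing: B_20 = -174611/330, 20! = 2432902008176640000, giving
14 * -174611/330 / 2432902008176640000 = -174611/57346975907020800000.

-174611/57346975907020800000


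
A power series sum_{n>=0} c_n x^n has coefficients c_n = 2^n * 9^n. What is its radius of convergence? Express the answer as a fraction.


By the root test (Cauchy-Hadamard), the radius is R = 1 / limsup_n |c_n|^(1/n).
Here |c_n|^(1/n) = (2^n * 9^n)^(1/n) = 2 * 9 = 18 for all n.
So R = 1/18 = 1/18.

1/18


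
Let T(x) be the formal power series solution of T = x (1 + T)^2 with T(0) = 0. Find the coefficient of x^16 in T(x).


Apply the Lagrange inversion formula: if T = x * phi(T) with phi(t) = (1 + t)^2, then [x^n] T = (1/n) [t^(n-1)] phi(t)^n = (1/n) [t^(n-1)] (1 + t)^(2n) = (1/n) C(2n, n-1).
Using the identity C(2n, n-1) = C(2n, n) * n / (n+1), the unscaled factor equals C(2n, n) / (n+1) = C_n, the n-th Catalan number.
For n = 16: C_16 = C(32, 16) / 17 = 601080390/17 = 35357670 = 35357670.

35357670


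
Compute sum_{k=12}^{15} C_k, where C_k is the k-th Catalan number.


C_12 through C_15: 208012, 742900, 2674440, 9694845
Sum = 208012 + 742900 + 2674440 + 9694845
= 13320197

13320197


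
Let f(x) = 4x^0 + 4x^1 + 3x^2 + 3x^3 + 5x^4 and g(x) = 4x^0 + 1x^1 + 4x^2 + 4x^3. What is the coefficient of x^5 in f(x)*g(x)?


Cauchy product at x^5:
3*4 + 3*4 + 5*1
= 29

29


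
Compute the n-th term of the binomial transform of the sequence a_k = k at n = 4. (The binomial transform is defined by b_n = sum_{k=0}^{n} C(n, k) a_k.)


With a_k = k, b_n = sum_{k=0}^{n} C(n, k) k. Using k * C(n, k) = n * C(n-1, k-1) gives b_n = n * sum_{k>=1} C(n-1, k-1) = n * 2^(n-1).
For n = 4: 4 * 2^3 = 4 * 8 = 32.

32


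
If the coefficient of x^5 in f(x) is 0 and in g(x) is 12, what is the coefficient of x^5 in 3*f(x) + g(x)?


Scalar multiplication scales coefficients: 3 * 0 = 0.
Then add the g coefficient: 0 + 12
= 12

12


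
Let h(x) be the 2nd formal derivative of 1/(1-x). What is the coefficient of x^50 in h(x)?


Differentiating 2 times: d^2/dx^2 [1/(1-x)] = 2!/(1-x)^3.
The expansion 1/(1-x)^3 = sum_{k>=0} C(k+2, 2) x^k, so the coefficient of x^n in 2!/(1-x)^3 is 2! * C(n+2, 2).
For n = 50: 2 * C(52, 2) = 2 * 1326 = 2652

2652


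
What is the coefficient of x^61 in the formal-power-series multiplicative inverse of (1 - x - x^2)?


Let the inverse be f(x) = sum_{k>=0} a_k x^k. From f(x) * (1 - x - x^2) = 1 and matching coefficients:
 x^0: a_0 = 1.
 x^1: a_1 - a_0 = 0, so a_1 = 1.
 x^k (k >= 2): a_k - a_{k-1} - a_{k-2} = 0, i.e. a_k = a_{k-1} + a_{k-2}.
This is the Fibonacci-type recurrence shifted so that a_0 = a_1 = 1.
Iterating: a_0=1, a_1=1, a_2=2, a_3=3, a_4=5, a_5=8, a_6=13, a_7=21, a_8=34, a_9=55, ...
a_61 = 4052739537881.

4052739537881


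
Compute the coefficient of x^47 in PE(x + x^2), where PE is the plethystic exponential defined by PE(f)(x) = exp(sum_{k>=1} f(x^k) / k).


With f(x) = x + x^2, the exponent is sum_{k>=1} (x^k + x^(2k)) / k = -ln(1 - x) - ln(1 - x^2). Exponentiating:
PE(x + x^2) = 1 / ((1 - x)(1 - x^2)).
This is the generating function for partitions of n into parts of size 1 or 2. The number of 2's can be any j in 0..23, and the rest are 1's, so
[x^47] = floor(47/2) + 1 = 24.

24


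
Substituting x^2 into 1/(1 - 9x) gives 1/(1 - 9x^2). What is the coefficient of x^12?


The coefficient of x^(2m) in 1/(1 - 9x^2) is 9^m.
With n = 12 = 2*6, the coefficient is 9^6 = 531441.

531441


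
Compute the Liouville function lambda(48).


The Liouville function is lambda(k) = (-1)^Omega(k), where Omega(k) counts the prime factors of k with multiplicity.
Factoring: 48 = 2 * 2 * 2 * 2 * 3, so Omega(48) = 5.
lambda(48) = (-1)^5 = -1.

-1


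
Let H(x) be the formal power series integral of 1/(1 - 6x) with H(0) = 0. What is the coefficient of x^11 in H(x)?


1/(1 - 6x) = sum_{k>=0} 6^k x^k. Integrating termwise with H(0) = 0:
H(x) = sum_{k>=0} 6^k x^(k+1) / (k+1) = sum_{m>=1} 6^(m-1) x^m / m.
For m = 11: 6^10/11 = 60466176/11 = 60466176/11.

60466176/11


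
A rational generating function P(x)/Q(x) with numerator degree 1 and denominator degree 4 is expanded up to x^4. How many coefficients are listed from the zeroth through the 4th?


Expanding up to x^4 gives the coefficients for x^0, x^1, ..., x^4.
That is 4 + 1 = 5 coefficients in total.

5


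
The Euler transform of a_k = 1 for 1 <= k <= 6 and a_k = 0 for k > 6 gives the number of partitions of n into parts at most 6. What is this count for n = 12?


Partitions of 12 into parts at most 6:
Using generating function (1-x)^(-1)(1-x^2)^(-1)...(1-x^6)^(-1),
the coefficient of x^12 = 58

58


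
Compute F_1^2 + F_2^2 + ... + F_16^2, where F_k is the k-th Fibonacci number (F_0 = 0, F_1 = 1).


There is a standard identity sum_{k=0}^{N} F_k^2 = F_N * F_{N+1} (proved inductively from the telescoping relation F_k^2 = F_k F_{k+1} - F_{k-1} F_k). Then
sum_{k=1}^{16} F_k^2 = F_16 F_17 - F_0 F_1.
Computing: F_16 = 987, F_17 = 1597, F_0 = 0, F_1 = 1.
Sum = 987 * 1597 - 0 * 1 = 1576239.

1576239


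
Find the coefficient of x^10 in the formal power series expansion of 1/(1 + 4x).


Write 1/(1 + c x) = 1/(1 - (-c) x) and apply the geometric-series identity
1/(1 - y) = sum_{k>=0} y^k to get 1/(1 + c x) = sum_{k>=0} (-c)^k x^k.
So the coefficient of x^k is (-c)^k = (-1)^k * c^k.
Here c = 4 and k = 10:
(-4)^10 = 1 * 1048576 = 1048576

1048576


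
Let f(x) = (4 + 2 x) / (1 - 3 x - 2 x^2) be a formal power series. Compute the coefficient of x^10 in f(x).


Write f(x) = sum_{k>=0} a_k x^k. Multiplying both sides by 1 - 3 x - 2 x^2 gives
(1 - 3 x - 2 x^2) sum_{k>=0} a_k x^k = 4 + 2 x.
Matching coefficients:
 x^0: a_0 = 4
 x^1: a_1 - 3 a_0 = 2  =>  a_1 = 3*4 + 2 = 14
 x^k (k >= 2): a_k = 3 a_{k-1} + 2 a_{k-2}.
Iterating: a_2 = 50, a_3 = 178, a_4 = 634, a_5 = 2258, a_6 = 8042, a_7 = 28642, a_8 = 102010, a_9 = 363314, a_10 = 1293962.
So the coefficient of x^10 is 1293962.

1293962


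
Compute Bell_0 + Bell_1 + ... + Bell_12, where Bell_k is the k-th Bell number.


Recall Bell_k counts set partitions of a k-set (with Bell_0 = 1 by convention).
Bell_0 through Bell_12: 1, 1, 2, 5, 15, 52, 203, 877, 4140, 21147, 115975, 678570, 4213597
Sum = 1 + 1 + 2 + 5 + 15 + 52 + 203 + 877 + 4140 + 21147 + 115975 + 678570 + 4213597 = 5034585.

5034585


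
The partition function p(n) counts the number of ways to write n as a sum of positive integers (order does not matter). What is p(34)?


Using the generating function prod_{k>=1} 1/(1-x^k), we compute p(34).
By dynamic programming over parts 1 through 34:
p(34) = 12310

12310


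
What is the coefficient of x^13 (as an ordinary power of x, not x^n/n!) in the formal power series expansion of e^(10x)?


The exponential series is e^y = sum_{k>=0} y^k / k!. Substituting y = 10x gives
e^(10x) = sum_{k>=0} 10^k x^k / k!.
So the coefficient of x^n is a^n/n! with a = 10, n = 13:
10^13 / 13! = 10000000000000/6227020800 = 390625000/243243

390625000/243243


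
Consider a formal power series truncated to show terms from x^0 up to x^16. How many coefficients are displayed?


From x^0 to x^16 inclusive, the count is 16 - 0 + 1 = 17.

17


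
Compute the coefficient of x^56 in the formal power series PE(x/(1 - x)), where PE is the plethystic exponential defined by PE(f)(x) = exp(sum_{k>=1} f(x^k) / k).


For f(x) = x/(1 - x) we have
sum_{k>=1} f(x^k) / k = sum_{k>=1} (1/k) * x^k / (1 - x^k) = sum_{k, m >= 1} x^(k m) / k,
which after exponentiating simplifies to
PE(x/(1 - x)) = prod_{k>=1} 1 / (1 - x^k).
This is the generating function for the partition function p(n), so the coefficient of x^56 is p(56).
Computing p(56) by dynamic programming over parts 1, 2, ..., 56: p(56) = 526823.

526823


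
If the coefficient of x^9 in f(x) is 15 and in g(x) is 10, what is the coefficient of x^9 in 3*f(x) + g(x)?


Scalar multiplication scales coefficients: 3 * 15 = 45.
Then add the g coefficient: 45 + 10
= 55

55


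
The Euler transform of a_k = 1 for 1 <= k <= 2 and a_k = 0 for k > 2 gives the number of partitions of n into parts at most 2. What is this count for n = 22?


Partitions of 22 into parts at most 2:
Using generating function (1-x)^(-1)(1-x^2)^(-1),
the coefficient of x^22 = 12

12


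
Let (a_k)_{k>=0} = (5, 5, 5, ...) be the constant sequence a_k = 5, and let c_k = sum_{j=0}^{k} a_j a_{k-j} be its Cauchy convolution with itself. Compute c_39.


Since a_j = 5 for all j >= 0, the convolution sum becomes
c_k = sum_{j=0}^{k} 5 * 5 = 25 * (k + 1).
Equivalently, the generating function of (a_k) is 5/(1 - x) and its square is 25/(1 - x)^2 = sum_{k>=0} 25(k + 1) x^k.
For k = 39: 25 * 40 = 1000.

1000


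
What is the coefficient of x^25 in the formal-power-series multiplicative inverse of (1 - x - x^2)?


Let the inverse be f(x) = sum_{k>=0} a_k x^k. From f(x) * (1 - x - x^2) = 1 and matching coefficients:
 x^0: a_0 = 1.
 x^1: a_1 - a_0 = 0, so a_1 = 1.
 x^k (k >= 2): a_k - a_{k-1} - a_{k-2} = 0, i.e. a_k = a_{k-1} + a_{k-2}.
This is the Fibonacci-type recurrence shifted so that a_0 = a_1 = 1.
Iterating: a_0=1, a_1=1, a_2=2, a_3=3, a_4=5, a_5=8, a_6=13, a_7=21, a_8=34, a_9=55, ...
a_25 = 121393.

121393


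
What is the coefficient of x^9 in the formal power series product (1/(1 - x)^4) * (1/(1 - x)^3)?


Combine the factors: (1/(1 - x)^4) * (1/(1 - x)^3) = 1/(1 - x)^7.
Then use 1/(1 - x)^r = sum_{k>=0} C(k + r - 1, r - 1) x^k with r = 7 and k = 9:
C(15, 6) = 5005.

5005


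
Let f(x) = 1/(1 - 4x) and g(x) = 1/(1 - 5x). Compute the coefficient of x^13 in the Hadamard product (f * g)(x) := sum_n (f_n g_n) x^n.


f has coefficients f_k = 4^k and g has coefficients g_k = 5^k, so the Hadamard product has coefficient (f*g)_k = 4^k * 5^k = 20^k.
For k = 13: 20^13 = 81920000000000000.

81920000000000000


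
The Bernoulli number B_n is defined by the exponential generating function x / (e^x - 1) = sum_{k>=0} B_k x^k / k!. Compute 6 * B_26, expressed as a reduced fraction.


Bernoulli numbers can also be computed recursively via B_0 = 1 and sum_{j=0}^{m} C(m+1, j) B_j = 0 for m >= 1. Odd-index Bernoulli numbers vanish for k >= 3.
Computing B_26 = 8553103/6, so 6 * B_26 = 6 * 8553103/6 = 8553103.

8553103


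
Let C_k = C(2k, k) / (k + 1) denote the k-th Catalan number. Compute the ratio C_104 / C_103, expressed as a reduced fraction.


Using C_k = (2k)! / (k! (k+1)!), the ratio C_{k+1}/C_k simplifies to
C_{k+1}/C_k = [(2k+2)! / ((k+1)! (k+2)!)] * [k! (k+1)! / (2k)!]
 = (2k+2)(2k+1) / ((k+1)(k+2)) = 2(2k+1) / (k+2).
For k = 103: 2(2*103 + 1) / (103 + 2) = 414/105 = 138/35.

138/35


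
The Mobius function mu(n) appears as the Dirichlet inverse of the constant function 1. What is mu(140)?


140 has a squared prime factor, so mu(140) = 0.
Factorization reveals a repeated prime.

0


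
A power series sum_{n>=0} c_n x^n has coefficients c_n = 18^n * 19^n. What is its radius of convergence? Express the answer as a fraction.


By the root test (Cauchy-Hadamard), the radius is R = 1 / limsup_n |c_n|^(1/n).
Here |c_n|^(1/n) = (18^n * 19^n)^(1/n) = 18 * 19 = 342 for all n.
So R = 1/342 = 1/342.

1/342


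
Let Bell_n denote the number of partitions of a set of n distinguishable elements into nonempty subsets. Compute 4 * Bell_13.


Bell_13 can be computed from the Bell triangle or from Dobinski's identity Bell_n = (1/e) * sum_{k>=0} k^n / k!.
Computing Bell_13 = 27644437.
Then 4 * 27644437 = 110577748.

110577748


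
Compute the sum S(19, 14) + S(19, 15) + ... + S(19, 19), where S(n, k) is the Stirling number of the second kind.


By definition, S(n, k) counts partitions of an n-set into exactly k nonempty blocks.
Computing row n = 19 for k = 14..19:
S(19, k): 243577530, 13916778, 527136, 12597, 171, 1
Sum = 258034213.

258034213


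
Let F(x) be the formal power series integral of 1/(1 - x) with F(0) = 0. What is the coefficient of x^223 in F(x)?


1/(1 - x) = sum_{k>=0} x^k. Integrating termwise and using F(0) = 0 gives
F(x) = sum_{k>=0} x^(k+1) / (k+1) = sum_{m>=1} x^m / m = -ln(1 - x).
So the coefficient of x^223 is 1/223 = 1/223.

1/223


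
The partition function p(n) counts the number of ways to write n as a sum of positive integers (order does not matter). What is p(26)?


Using the generating function prod_{k>=1} 1/(1-x^k), we compute p(26).
By dynamic programming over parts 1 through 26:
p(26) = 2436

2436


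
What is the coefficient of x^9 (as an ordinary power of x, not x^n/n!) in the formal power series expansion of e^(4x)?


The exponential series is e^y = sum_{k>=0} y^k / k!. Substituting y = 4x gives
e^(4x) = sum_{k>=0} 4^k x^k / k!.
So the coefficient of x^n is a^n/n! with a = 4, n = 9:
4^9 / 9! = 262144/362880 = 2048/2835

2048/2835


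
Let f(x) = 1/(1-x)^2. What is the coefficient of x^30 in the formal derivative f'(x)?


Differentiate: d/dx [ 1/(1-x)^r ] = r / (1-x)^(r+1).
Here r = 2, so f'(x) = 2 / (1-x)^3.
The expansion of 1/(1-x)^(r+1) has coefficient of x^n equal to C(n+r, r).
So the coefficient of x^30 in f'(x) is
2 * C(32, 2) = 2 * 496 = 992

992
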